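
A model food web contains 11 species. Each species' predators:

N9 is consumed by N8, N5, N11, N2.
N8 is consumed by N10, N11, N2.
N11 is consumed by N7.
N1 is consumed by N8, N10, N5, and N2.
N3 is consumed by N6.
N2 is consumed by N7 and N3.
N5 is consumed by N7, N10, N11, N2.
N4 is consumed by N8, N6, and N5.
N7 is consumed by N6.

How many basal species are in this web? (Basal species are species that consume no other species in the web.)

3

Basal species (no prey listed): N4, N1, N9.
Count: 3.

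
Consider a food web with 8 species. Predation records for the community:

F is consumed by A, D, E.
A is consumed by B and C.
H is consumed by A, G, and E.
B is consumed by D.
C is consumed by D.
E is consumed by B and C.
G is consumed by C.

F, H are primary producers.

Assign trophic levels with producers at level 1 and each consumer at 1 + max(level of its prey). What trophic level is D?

Trophic level 4

F is a producer → level 1.
E eats F (level 1); other prey at levels: H 1 → level 2.
B eats E (level 2); other prey at levels: A 2 → level 3.
D eats B (level 3); other prey at levels: F 1, C 3 → level 4.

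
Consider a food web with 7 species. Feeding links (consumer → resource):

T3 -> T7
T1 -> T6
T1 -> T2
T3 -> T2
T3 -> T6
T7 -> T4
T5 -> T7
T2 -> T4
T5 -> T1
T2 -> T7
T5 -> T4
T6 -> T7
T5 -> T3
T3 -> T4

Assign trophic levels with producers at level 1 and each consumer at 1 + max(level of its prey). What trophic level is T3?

Trophic level 4

T4 is a producer → level 1.
T7 eats T4 → level 2.
T6 eats T7 → level 3.
T3 eats T6 (level 3); other prey at levels: T4 1, T7 2, T2 3 → level 4.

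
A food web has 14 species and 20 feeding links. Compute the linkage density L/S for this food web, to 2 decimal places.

L/S = 1.43

There are L = 20 links among S = 14 species.
L/S = 20/14 = 1.4286 ≈ 1.43.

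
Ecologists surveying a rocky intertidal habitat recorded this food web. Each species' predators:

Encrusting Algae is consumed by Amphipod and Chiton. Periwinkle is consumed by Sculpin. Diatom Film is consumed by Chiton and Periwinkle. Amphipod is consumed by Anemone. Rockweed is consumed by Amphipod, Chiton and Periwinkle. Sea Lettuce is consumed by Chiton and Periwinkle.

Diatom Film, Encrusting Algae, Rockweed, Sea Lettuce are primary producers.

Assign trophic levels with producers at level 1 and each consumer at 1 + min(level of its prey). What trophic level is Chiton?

Trophic level 2

Diatom Film is a producer → level 1.
Chiton eats Diatom Film → level 2.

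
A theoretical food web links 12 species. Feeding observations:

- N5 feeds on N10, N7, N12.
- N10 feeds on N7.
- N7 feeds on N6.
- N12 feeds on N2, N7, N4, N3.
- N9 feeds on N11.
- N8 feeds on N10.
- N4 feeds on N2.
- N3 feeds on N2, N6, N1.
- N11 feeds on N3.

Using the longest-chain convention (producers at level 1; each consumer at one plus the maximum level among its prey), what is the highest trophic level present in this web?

4

Producers (level 1): N1, N2, N6.
N6 → N7 → N10 → N8 gives N8 level 4.
No species has a prey at level 4, so no species reaches level 5.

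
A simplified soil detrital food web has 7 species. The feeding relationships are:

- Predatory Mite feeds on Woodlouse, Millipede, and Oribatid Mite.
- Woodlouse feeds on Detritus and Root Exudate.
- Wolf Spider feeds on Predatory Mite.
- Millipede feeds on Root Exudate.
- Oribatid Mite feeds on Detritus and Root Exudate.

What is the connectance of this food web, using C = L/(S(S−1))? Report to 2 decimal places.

C = 0.21

The web has S = 7 species and L = 9 feeding links.
C = L / (S(S−1)) = 9 / 42 = 0.2143 ≈ 0.21.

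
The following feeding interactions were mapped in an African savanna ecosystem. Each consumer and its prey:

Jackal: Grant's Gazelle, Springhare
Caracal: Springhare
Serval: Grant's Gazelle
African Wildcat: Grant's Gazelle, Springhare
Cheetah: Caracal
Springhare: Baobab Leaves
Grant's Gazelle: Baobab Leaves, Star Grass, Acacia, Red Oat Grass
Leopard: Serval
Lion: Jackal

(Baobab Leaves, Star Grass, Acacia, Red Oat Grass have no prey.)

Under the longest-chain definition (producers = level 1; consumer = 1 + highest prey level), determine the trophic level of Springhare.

Trophic level 2

Baobab Leaves is a producer → level 1.
Springhare eats Baobab Leaves → level 2.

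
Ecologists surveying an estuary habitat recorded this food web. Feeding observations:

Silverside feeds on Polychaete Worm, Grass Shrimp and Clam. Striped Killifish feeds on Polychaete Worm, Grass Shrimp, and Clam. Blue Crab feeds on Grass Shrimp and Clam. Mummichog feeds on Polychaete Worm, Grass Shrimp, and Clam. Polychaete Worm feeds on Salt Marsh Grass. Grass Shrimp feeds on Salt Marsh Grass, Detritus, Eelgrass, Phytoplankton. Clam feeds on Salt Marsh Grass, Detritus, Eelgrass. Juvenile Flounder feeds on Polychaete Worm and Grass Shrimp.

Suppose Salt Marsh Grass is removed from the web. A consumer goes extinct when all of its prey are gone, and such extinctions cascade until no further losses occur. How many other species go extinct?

Remove Salt Marsh Grass.
Round 1: Polychaete Worm (all prey gone) → extinct.
No further losses. Total secondary extinctions: 1.

1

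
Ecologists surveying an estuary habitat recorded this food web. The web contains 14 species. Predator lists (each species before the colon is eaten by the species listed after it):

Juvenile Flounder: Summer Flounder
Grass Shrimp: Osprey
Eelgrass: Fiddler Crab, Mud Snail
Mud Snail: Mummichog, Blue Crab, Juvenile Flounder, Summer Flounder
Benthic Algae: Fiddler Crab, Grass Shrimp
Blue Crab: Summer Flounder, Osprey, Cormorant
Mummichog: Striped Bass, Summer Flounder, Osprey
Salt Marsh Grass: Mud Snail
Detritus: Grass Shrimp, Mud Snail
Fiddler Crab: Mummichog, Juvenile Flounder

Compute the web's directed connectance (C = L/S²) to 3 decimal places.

C = 0.107

The web has S = 14 species and L = 21 feeding links.
C = L / S² = 21 / 196 = 0.1071 ≈ 0.107.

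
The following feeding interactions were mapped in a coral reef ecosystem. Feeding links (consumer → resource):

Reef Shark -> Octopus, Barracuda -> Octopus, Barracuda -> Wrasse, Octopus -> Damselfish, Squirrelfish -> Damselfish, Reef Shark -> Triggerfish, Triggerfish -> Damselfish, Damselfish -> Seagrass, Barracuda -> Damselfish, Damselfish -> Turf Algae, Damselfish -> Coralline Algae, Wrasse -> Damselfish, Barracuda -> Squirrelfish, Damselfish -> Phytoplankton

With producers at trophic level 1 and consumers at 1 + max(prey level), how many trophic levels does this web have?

4

Producers (level 1): Coralline Algae, Seagrass, Phytoplankton, Turf Algae.
Coralline Algae → Damselfish → Octopus → Reef Shark gives Reef Shark level 4.
No species has a prey at level 4, so no species reaches level 5.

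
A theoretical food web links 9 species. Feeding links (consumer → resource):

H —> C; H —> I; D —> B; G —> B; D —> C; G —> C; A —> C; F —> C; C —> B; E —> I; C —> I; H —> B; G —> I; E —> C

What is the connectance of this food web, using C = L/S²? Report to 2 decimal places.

The web has S = 9 species and L = 14 feeding links.
C = L / S² = 14 / 81 = 0.1728 ≈ 0.17.

C = 0.17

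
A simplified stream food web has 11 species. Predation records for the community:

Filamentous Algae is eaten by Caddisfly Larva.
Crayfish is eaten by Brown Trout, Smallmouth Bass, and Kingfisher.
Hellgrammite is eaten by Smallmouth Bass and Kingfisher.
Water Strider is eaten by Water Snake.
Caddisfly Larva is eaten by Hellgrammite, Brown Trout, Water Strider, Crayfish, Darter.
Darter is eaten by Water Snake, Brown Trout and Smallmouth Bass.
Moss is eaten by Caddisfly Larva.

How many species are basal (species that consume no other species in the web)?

Basal species (no prey listed): Moss, Filamentous Algae.
Count: 2.

2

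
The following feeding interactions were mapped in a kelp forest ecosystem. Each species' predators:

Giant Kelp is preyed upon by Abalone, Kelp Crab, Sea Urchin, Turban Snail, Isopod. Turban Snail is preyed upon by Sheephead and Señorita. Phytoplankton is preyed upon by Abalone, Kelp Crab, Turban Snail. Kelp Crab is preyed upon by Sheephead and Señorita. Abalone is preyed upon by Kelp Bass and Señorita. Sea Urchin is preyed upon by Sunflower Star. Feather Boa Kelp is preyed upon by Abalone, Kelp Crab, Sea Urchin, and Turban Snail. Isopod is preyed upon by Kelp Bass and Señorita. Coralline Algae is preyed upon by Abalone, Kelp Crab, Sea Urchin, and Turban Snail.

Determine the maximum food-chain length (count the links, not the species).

2 links

One longest chain: Coralline Algae → Sea Urchin → Sunflower Star.
It has 3 species and 2 links.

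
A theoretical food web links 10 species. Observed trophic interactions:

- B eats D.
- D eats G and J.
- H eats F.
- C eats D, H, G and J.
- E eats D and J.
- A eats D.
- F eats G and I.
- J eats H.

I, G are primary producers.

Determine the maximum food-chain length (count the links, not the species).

5 links

One longest chain: I → F → H → J → D → C.
It has 6 species and 5 links.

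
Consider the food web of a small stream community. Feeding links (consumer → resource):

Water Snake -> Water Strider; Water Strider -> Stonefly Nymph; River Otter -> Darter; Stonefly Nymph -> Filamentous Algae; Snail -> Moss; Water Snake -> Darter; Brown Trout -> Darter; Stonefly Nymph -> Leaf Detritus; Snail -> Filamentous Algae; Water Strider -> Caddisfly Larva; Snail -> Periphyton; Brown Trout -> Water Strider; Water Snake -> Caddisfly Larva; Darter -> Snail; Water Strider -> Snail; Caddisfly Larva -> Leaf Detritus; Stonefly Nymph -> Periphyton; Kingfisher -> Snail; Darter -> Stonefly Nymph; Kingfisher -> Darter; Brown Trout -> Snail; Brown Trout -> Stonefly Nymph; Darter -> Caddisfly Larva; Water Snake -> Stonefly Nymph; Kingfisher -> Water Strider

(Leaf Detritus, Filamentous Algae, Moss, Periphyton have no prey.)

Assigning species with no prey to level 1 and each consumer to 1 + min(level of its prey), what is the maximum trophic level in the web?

4

Basal resources (level 1): Leaf Detritus, Filamentous Algae, Moss, Periphyton.
Following each consumer down to its lowest-level prey: Leaf Detritus → Caddisfly Larva → Darter → River Otter (levels 1 through 4).
All prey of River Otter (Darter 3) are at level 3 or above, so River Otter is at level 1 + 3 = 4.
Every consumer has at least one prey at level 3 or below, so none exceeds level 4.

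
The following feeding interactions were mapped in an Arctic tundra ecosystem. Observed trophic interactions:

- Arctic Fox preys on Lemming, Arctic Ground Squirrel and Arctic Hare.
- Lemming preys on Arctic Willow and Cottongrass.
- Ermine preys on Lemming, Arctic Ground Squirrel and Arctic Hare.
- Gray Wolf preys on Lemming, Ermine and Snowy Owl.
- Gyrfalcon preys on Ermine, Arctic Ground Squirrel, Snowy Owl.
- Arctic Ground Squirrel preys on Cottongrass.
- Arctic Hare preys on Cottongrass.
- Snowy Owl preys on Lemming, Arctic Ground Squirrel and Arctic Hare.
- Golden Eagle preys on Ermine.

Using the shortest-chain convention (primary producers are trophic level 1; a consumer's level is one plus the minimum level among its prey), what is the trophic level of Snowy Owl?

Trophic level 3

Cottongrass is a producer → level 1.
Arctic Hare eats Cottongrass → level 2.
Snowy Owl eats Arctic Hare → level 3.
No prey of Snowy Owl is below level 2, so 3 is the minimum.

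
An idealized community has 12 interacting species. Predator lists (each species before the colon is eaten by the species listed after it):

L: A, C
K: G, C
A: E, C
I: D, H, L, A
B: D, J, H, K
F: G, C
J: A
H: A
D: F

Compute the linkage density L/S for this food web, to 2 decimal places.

There are L = 19 links among S = 12 species.
L/S = 19/12 = 1.5833 ≈ 1.58.

L/S = 1.58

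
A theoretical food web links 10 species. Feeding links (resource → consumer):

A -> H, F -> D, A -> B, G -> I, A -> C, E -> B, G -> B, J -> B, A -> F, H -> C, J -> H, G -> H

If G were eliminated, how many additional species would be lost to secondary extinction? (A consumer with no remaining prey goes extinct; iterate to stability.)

1

Remove G.
Round 1: I (all prey gone) → extinct.
No further losses. Total secondary extinctions: 1.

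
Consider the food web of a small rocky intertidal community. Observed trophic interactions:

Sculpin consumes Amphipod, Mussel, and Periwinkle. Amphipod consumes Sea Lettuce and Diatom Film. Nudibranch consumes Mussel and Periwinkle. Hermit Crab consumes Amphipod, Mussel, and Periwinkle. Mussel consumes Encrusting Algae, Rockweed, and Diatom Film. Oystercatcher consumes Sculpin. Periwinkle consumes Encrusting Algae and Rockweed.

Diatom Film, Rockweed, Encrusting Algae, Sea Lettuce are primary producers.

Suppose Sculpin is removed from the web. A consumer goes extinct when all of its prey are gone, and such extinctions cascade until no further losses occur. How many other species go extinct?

1

Remove Sculpin.
Round 1: Oystercatcher (all prey gone) → extinct.
No further losses. Total secondary extinctions: 1.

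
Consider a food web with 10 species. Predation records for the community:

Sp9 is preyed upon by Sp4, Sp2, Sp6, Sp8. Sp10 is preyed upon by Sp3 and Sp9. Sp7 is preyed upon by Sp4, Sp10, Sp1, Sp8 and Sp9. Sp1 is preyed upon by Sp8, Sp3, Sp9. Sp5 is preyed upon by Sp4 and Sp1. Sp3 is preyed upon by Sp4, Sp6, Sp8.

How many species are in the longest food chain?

4 species

One longest chain: Sp5 → Sp1 → Sp9 → Sp8.
It has 4 species and 3 links.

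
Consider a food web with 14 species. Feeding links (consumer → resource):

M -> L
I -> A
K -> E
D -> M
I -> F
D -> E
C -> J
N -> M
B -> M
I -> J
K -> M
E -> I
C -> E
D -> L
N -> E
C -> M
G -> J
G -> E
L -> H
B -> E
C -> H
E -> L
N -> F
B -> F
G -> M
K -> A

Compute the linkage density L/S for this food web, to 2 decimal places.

There are L = 26 links among S = 14 species.
L/S = 26/14 = 1.8571 ≈ 1.86.

L/S = 1.86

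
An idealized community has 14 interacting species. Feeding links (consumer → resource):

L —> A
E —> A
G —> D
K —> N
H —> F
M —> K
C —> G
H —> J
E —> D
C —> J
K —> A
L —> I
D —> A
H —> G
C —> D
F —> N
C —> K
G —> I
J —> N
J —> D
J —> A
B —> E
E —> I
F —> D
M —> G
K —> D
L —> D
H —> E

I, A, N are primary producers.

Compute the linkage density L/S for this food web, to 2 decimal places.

L/S = 2.00

There are L = 28 links among S = 14 species.
L/S = 28/14 = 2.0000 ≈ 2.00.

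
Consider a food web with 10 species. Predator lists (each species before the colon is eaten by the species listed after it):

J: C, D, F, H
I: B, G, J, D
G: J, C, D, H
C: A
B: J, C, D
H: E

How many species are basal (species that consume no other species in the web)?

1

Basal species (no prey listed): I.
Count: 1.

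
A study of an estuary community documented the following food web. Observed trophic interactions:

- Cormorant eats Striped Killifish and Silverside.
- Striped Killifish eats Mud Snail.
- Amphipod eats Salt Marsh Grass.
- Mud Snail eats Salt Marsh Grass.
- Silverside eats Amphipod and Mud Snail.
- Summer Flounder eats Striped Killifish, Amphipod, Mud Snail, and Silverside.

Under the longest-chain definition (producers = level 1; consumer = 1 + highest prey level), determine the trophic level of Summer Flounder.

Salt Marsh Grass is a producer → level 1.
Mud Snail eats Salt Marsh Grass → level 2.
Silverside eats Mud Snail (level 2); other prey at levels: Amphipod 2 → level 3.
Summer Flounder eats Silverside (level 3); other prey at levels: Mud Snail 2, Amphipod 2, Striped Killifish 3 → level 4.

Trophic level 4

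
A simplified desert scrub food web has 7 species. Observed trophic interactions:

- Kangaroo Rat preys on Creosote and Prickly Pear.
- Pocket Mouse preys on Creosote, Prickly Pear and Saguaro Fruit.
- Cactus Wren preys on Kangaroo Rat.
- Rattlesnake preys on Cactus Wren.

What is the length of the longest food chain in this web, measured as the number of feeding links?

3 links

One longest chain: Creosote → Kangaroo Rat → Cactus Wren → Rattlesnake.
It has 4 species and 3 links.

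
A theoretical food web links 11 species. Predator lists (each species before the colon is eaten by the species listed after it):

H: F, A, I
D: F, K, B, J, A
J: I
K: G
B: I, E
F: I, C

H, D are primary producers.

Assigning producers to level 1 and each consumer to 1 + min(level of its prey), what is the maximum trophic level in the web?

Producers (level 1): H, D.
Following each consumer down to its lowest-level prey: D → B → E (levels 1 through 3).
All prey of E (B 2) are at level 2 or above, so E is at level 1 + 2 = 3.
Every consumer has at least one prey at level 2 or below, so none exceeds level 3.

3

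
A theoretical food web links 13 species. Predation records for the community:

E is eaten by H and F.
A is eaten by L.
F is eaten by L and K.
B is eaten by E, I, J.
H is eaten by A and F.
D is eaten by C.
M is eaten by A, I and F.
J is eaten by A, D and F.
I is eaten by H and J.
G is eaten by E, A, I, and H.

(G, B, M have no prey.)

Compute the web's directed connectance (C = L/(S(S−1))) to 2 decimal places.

The web has S = 13 species and L = 23 feeding links.
C = L / (S(S−1)) = 23 / 156 = 0.1474 ≈ 0.15.

C = 0.15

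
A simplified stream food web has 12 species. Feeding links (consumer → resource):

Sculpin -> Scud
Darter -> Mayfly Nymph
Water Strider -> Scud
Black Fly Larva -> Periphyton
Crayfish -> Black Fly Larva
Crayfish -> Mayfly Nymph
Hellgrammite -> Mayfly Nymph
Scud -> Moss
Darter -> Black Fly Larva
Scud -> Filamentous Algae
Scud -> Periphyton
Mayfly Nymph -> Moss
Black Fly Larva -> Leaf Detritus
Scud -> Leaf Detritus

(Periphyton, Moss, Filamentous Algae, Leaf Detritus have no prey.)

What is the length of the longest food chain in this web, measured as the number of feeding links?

2 links

One longest chain: Periphyton → Black Fly Larva → Darter.
It has 3 species and 2 links.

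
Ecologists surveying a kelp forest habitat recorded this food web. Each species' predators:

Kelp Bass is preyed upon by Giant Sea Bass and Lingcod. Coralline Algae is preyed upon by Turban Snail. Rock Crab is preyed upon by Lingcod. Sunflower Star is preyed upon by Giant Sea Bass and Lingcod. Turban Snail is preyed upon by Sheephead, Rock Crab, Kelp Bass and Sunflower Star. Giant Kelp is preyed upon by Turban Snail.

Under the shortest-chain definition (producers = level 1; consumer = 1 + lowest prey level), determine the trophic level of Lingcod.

Coralline Algae is a producer → level 1.
Turban Snail eats Coralline Algae → level 2.
Rock Crab eats Turban Snail → level 3.
Lingcod eats Rock Crab → level 4.
No prey of Lingcod is below level 3, so 4 is the minimum.

Trophic level 4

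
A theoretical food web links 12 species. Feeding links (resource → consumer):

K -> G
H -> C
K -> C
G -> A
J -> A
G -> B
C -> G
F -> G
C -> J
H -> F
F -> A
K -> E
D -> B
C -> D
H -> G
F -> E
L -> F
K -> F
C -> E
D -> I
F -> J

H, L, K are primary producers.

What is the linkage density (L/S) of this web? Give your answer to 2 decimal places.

L/S = 1.75

There are L = 21 links among S = 12 species.
L/S = 21/12 = 1.7500 ≈ 1.75.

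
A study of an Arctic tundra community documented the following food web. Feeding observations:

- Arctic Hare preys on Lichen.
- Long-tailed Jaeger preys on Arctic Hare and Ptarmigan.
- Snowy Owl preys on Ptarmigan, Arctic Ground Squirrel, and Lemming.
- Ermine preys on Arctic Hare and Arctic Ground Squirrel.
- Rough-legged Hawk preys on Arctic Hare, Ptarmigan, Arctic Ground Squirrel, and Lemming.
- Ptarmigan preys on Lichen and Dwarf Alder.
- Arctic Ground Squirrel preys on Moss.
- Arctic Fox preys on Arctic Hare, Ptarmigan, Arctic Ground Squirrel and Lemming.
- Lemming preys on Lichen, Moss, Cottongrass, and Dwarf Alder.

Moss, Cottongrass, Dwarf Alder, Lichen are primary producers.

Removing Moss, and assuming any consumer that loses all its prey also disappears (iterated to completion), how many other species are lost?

Remove Moss.
Round 1: Arctic Ground Squirrel (all prey gone) → extinct.
No further losses. Total secondary extinctions: 1.

1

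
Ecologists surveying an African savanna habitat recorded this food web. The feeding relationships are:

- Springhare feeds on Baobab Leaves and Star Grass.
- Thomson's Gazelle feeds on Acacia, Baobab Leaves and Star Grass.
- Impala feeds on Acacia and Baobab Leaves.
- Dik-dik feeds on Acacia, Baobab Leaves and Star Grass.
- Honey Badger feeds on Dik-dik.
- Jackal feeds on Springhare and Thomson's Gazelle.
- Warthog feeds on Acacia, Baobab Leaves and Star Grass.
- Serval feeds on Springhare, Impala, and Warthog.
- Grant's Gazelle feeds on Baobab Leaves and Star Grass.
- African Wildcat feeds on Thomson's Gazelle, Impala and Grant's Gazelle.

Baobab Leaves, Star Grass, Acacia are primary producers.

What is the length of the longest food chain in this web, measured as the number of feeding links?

One longest chain: Baobab Leaves → Impala → African Wildcat.
It has 3 species and 2 links.

2 links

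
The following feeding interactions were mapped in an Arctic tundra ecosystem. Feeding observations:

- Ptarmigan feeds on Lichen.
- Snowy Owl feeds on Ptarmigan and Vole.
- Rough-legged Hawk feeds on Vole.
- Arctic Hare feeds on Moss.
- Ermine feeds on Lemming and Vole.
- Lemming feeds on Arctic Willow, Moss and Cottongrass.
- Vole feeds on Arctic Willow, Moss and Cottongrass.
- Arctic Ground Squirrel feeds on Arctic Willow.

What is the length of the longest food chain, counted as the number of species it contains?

3 species

One longest chain: Cottongrass → Lemming → Ermine.
It has 3 species and 2 links.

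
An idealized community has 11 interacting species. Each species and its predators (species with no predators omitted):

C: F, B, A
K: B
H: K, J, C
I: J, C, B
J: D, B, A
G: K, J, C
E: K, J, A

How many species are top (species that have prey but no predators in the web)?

Top species (has prey, but nothing eats it): D, F, B, A.
Count: 4.

4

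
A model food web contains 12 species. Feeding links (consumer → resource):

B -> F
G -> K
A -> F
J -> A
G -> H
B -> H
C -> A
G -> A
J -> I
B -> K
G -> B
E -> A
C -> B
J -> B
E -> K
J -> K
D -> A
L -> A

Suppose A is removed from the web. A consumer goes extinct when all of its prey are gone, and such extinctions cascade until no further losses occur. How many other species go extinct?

2

Remove A.
Round 1: L (all prey gone), D (all prey gone) → extinct.
No further losses. Total secondary extinctions: 2.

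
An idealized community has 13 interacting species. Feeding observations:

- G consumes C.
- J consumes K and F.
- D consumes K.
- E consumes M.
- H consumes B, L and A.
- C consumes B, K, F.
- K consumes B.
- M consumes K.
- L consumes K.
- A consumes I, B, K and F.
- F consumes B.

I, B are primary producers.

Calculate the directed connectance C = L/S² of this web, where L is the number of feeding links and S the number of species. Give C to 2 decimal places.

C = 0.11

The web has S = 13 species and L = 19 feeding links.
C = L / S² = 19 / 169 = 0.1124 ≈ 0.11.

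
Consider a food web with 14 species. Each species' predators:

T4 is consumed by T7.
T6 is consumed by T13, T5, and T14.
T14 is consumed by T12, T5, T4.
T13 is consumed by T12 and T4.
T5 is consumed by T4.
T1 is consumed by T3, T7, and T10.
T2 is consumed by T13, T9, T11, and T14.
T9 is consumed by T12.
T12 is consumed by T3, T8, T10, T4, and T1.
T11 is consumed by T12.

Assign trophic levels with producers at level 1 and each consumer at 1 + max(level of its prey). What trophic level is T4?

T6 is a producer → level 1.
T14 eats T6 (level 1); other prey at levels: T2 1 → level 2.
T12 eats T14 (level 2); other prey at levels: T11 2, T13 2, T9 2 → level 3.
T4 eats T12 (level 3); other prey at levels: T14 2, T13 2, T5 3 → level 4.

Trophic level 4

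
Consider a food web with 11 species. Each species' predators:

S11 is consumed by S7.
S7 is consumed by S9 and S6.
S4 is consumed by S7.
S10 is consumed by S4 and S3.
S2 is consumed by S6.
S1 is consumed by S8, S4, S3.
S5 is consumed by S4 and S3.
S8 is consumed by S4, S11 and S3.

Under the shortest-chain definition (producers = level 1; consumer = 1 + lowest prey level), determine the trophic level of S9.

S5 is a producer → level 1.
S4 eats S5 → level 2.
S7 eats S4 → level 3.
S9 eats S7 → level 4.
No prey of S9 is below level 3, so 4 is the minimum.

Trophic level 4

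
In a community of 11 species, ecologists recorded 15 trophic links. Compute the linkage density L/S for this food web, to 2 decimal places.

L/S = 1.36

There are L = 15 links among S = 11 species.
L/S = 15/11 = 1.3636 ≈ 1.36.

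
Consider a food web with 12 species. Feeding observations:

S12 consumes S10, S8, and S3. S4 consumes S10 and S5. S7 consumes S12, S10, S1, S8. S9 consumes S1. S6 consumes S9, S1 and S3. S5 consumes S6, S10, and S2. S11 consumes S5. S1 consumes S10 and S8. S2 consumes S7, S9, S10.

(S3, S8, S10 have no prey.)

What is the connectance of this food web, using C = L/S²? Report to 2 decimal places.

The web has S = 12 species and L = 22 feeding links.
C = L / S² = 22 / 144 = 0.1528 ≈ 0.15.

C = 0.15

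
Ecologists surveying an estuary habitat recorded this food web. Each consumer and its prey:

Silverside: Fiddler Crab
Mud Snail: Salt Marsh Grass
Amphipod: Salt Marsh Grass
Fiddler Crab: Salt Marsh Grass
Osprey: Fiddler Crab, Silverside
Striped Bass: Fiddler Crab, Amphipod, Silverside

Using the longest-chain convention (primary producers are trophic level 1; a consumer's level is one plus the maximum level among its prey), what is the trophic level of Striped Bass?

Trophic level 4

Salt Marsh Grass is a producer → level 1.
Fiddler Crab eats Salt Marsh Grass → level 2.
Silverside eats Fiddler Crab → level 3.
Striped Bass eats Silverside (level 3); other prey at levels: Fiddler Crab 2, Amphipod 2 → level 4.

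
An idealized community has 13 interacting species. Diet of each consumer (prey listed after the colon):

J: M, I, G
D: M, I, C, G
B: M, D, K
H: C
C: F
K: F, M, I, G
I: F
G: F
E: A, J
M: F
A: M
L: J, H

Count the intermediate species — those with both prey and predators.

9

Intermediate species (has both prey and predators): M, I, C, G, A, D, K, J, H.
Count: 9.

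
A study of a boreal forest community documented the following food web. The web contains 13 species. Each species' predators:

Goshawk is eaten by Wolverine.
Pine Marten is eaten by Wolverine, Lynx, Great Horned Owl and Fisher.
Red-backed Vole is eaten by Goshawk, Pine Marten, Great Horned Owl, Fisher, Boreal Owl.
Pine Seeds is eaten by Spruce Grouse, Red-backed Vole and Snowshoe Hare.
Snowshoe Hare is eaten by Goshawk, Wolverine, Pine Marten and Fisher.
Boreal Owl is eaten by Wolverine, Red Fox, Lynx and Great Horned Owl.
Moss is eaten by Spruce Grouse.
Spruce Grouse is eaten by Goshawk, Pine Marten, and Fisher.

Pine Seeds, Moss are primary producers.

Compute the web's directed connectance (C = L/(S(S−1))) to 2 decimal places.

The web has S = 13 species and L = 25 feeding links.
C = L / (S(S−1)) = 25 / 156 = 0.1603 ≈ 0.16.

C = 0.16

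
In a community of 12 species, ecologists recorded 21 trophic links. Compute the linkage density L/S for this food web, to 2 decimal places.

L/S = 1.75

There are L = 21 links among S = 12 species.
L/S = 21/12 = 1.7500 ≈ 1.75.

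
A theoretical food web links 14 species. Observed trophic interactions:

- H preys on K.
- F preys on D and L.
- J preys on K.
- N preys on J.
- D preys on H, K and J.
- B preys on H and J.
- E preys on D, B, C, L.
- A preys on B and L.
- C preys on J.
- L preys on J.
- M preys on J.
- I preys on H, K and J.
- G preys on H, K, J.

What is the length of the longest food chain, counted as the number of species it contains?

4 species

One longest chain: K → J → L → A.
It has 4 species and 3 links.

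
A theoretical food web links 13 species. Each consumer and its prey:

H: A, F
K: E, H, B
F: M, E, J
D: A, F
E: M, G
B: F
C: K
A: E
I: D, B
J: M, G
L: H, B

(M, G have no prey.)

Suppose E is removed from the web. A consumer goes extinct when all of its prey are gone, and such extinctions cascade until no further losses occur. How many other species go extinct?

Remove E.
Round 1: A (all prey gone) → extinct.
No further losses. Total secondary extinctions: 1.

1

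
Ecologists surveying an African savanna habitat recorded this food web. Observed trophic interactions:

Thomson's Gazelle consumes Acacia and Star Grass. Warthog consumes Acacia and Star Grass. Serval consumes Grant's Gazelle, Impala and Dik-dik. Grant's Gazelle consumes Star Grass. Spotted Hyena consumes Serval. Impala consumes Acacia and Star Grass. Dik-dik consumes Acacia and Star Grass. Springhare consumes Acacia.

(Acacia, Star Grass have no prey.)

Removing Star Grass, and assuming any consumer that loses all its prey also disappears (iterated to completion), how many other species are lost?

1

Remove Star Grass.
Round 1: Grant's Gazelle (all prey gone) → extinct.
No further losses. Total secondary extinctions: 1.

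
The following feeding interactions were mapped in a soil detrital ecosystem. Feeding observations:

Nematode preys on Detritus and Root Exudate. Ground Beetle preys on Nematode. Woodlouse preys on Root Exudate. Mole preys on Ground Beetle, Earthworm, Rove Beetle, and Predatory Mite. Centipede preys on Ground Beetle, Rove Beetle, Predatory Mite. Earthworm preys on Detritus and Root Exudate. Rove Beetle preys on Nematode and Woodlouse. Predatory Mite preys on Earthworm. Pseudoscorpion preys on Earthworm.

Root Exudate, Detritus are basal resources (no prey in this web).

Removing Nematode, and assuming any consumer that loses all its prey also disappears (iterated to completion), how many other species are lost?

1

Remove Nematode.
Round 1: Ground Beetle (all prey gone) → extinct.
No further losses. Total secondary extinctions: 1.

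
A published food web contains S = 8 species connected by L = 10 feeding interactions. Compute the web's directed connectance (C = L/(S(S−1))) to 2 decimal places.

C = 0.18

The web has S = 8 species and L = 10 feeding links.
C = L / (S(S−1)) = 10 / 56 = 0.1786 ≈ 0.18.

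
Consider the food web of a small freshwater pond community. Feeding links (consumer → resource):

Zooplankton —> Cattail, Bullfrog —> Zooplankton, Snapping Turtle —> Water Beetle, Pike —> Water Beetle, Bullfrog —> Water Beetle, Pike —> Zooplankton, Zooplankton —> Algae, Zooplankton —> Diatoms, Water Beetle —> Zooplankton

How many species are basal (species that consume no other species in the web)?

Basal species (no prey listed): Algae, Diatoms, Cattail.
Count: 3.

3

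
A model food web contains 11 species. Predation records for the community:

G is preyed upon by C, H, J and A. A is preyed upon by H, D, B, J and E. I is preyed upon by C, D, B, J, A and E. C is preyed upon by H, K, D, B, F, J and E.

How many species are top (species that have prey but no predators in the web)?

7

Top species (has prey, but nothing eats it): E, H, K, F, B, D, J.
Count: 7.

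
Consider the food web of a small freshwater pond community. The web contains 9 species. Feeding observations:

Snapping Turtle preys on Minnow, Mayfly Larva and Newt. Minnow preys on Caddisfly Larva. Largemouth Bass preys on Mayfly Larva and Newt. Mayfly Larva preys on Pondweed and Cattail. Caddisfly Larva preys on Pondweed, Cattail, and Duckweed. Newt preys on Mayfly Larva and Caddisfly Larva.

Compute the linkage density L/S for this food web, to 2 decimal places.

L/S = 1.44

There are L = 13 links among S = 9 species.
L/S = 13/9 = 1.4444 ≈ 1.44.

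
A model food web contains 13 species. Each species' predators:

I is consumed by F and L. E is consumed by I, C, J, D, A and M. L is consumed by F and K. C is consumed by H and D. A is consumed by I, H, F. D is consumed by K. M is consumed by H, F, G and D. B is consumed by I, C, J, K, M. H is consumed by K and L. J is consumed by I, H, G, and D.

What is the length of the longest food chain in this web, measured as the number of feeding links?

4 links

One longest chain: E → A → I → L → F.
It has 5 species and 4 links.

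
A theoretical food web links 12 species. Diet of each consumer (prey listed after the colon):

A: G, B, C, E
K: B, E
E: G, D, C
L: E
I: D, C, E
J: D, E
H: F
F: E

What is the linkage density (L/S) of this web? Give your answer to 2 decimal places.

L/S = 1.42

There are L = 17 links among S = 12 species.
L/S = 17/12 = 1.4167 ≈ 1.42.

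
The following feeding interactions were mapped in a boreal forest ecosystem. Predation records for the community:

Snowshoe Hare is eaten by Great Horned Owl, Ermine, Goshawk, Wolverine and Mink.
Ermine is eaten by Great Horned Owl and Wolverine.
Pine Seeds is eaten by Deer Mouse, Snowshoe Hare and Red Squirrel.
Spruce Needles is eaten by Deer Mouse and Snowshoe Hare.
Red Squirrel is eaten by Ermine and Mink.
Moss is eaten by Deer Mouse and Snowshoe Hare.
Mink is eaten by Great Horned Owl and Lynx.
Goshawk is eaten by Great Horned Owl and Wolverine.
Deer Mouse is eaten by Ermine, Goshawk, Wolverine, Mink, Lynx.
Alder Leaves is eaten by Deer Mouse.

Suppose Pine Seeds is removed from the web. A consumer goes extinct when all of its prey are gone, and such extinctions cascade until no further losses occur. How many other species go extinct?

Remove Pine Seeds.
Round 1: Red Squirrel (all prey gone) → extinct.
No further losses. Total secondary extinctions: 1.

1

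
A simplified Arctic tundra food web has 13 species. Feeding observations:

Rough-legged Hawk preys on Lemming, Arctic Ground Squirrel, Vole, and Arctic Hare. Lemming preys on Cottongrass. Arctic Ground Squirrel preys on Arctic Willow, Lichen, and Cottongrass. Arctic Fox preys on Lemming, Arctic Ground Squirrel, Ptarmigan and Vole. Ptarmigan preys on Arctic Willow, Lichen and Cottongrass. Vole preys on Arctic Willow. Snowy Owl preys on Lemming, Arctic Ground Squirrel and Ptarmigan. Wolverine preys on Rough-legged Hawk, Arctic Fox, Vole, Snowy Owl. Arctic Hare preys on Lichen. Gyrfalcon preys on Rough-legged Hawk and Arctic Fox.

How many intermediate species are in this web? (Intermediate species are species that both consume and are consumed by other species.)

8

Intermediate species (has both prey and predators): Ptarmigan, Vole, Lemming, Arctic Ground Squirrel, Arctic Hare, Snowy Owl, Arctic Fox, Rough-legged Hawk.
Count: 8.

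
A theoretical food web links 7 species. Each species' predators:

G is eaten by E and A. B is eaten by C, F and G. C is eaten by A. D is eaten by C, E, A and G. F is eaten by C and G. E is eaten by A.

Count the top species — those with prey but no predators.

1

Top species (has prey, but nothing eats it): A.
Count: 1.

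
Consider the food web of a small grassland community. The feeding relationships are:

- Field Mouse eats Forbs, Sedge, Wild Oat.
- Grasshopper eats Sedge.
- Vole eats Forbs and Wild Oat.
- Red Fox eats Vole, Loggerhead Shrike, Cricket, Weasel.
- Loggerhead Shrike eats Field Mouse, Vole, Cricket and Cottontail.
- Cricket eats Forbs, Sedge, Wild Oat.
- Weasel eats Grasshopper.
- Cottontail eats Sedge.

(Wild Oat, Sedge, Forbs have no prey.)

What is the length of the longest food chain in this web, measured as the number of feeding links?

One longest chain: Wild Oat → Cricket → Loggerhead Shrike → Red Fox.
It has 4 species and 3 links.

3 links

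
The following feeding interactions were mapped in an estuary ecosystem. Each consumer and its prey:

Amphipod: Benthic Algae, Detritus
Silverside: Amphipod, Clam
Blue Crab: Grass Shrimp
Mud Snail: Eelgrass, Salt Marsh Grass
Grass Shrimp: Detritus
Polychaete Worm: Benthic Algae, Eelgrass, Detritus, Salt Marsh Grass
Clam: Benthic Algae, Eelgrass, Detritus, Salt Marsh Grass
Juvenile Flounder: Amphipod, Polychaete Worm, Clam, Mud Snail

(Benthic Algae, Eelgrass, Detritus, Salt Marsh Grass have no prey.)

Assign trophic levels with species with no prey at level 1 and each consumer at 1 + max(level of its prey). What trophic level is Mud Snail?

Trophic level 2

Eelgrass has no prey (basal) → level 1.
Mud Snail eats Eelgrass (level 1); other prey at levels: Salt Marsh Grass 1 → level 2.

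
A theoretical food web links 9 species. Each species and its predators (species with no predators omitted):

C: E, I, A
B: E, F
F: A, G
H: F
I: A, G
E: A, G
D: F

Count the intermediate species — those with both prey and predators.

Intermediate species (has both prey and predators): E, F, I.
Count: 3.

3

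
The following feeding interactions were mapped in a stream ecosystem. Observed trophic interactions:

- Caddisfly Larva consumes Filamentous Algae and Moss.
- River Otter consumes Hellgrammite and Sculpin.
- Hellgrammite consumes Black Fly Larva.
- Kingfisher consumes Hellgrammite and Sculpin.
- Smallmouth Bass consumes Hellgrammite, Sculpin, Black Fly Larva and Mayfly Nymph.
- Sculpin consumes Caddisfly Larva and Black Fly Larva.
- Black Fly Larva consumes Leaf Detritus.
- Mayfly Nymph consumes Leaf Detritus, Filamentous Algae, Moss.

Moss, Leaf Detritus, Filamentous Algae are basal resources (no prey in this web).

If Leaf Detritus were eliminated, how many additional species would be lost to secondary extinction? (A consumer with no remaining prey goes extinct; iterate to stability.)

Remove Leaf Detritus.
Round 1: Black Fly Larva (all prey gone) → extinct.
Round 2: Hellgrammite (all prey gone) → extinct.
No further losses. Total secondary extinctions: 2.

2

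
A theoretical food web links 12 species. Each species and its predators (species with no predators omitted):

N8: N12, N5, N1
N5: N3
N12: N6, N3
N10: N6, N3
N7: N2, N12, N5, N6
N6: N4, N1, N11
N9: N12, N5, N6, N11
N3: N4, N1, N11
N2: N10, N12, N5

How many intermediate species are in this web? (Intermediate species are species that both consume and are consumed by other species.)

6

Intermediate species (has both prey and predators): N2, N10, N12, N5, N6, N3.
Count: 6.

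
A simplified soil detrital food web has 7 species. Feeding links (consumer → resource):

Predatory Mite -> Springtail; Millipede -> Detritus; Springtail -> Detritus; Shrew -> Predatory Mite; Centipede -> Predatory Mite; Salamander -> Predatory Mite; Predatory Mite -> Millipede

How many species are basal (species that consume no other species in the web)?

1

Basal species (no prey listed): Detritus.
Count: 1.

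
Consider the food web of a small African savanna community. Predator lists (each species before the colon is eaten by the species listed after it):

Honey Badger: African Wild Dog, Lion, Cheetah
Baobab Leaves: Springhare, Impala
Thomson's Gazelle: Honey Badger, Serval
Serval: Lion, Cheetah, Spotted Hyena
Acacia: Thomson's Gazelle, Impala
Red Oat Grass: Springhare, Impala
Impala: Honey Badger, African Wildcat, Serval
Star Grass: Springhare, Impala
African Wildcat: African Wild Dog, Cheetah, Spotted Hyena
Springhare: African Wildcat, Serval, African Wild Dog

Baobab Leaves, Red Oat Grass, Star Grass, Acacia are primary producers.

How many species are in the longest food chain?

4 species

One longest chain: Baobab Leaves → Springhare → African Wildcat → African Wild Dog.
It has 4 species and 3 links.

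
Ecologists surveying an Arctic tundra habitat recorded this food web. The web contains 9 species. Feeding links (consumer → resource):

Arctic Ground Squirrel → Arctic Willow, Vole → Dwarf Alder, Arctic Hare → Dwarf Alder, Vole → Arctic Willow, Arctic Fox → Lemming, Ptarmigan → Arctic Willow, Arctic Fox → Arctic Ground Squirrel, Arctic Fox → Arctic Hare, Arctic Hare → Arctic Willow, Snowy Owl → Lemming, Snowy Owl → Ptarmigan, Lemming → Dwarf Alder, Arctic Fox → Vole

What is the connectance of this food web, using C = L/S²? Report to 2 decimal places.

The web has S = 9 species and L = 13 feeding links.
C = L / S² = 13 / 81 = 0.1605 ≈ 0.16.

C = 0.16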